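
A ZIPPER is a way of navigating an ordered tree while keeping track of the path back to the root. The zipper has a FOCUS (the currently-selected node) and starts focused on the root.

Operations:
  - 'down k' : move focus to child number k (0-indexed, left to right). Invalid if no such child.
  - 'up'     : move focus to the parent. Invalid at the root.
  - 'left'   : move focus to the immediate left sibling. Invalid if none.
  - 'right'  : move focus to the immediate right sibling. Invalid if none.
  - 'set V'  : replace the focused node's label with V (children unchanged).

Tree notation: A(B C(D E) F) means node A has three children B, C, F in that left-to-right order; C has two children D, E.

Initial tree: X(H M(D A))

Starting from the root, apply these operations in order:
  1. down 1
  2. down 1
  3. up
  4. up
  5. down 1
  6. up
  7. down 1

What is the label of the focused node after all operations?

Step 1 (down 1): focus=M path=1 depth=1 children=['D', 'A'] left=['H'] right=[] parent=X
Step 2 (down 1): focus=A path=1/1 depth=2 children=[] left=['D'] right=[] parent=M
Step 3 (up): focus=M path=1 depth=1 children=['D', 'A'] left=['H'] right=[] parent=X
Step 4 (up): focus=X path=root depth=0 children=['H', 'M'] (at root)
Step 5 (down 1): focus=M path=1 depth=1 children=['D', 'A'] left=['H'] right=[] parent=X
Step 6 (up): focus=X path=root depth=0 children=['H', 'M'] (at root)
Step 7 (down 1): focus=M path=1 depth=1 children=['D', 'A'] left=['H'] right=[] parent=X

Answer: M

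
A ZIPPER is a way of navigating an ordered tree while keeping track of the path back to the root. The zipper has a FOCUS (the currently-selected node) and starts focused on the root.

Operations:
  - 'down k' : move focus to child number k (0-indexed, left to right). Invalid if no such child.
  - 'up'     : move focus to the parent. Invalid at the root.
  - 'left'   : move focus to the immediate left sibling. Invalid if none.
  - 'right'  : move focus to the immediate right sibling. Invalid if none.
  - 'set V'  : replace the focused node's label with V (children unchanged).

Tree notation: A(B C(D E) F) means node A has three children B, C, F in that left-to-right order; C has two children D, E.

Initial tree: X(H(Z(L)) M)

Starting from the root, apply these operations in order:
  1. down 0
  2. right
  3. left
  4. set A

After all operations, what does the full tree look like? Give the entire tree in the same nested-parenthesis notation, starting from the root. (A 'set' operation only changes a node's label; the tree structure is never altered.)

Answer: X(A(Z(L)) M)

Derivation:
Step 1 (down 0): focus=H path=0 depth=1 children=['Z'] left=[] right=['M'] parent=X
Step 2 (right): focus=M path=1 depth=1 children=[] left=['H'] right=[] parent=X
Step 3 (left): focus=H path=0 depth=1 children=['Z'] left=[] right=['M'] parent=X
Step 4 (set A): focus=A path=0 depth=1 children=['Z'] left=[] right=['M'] parent=X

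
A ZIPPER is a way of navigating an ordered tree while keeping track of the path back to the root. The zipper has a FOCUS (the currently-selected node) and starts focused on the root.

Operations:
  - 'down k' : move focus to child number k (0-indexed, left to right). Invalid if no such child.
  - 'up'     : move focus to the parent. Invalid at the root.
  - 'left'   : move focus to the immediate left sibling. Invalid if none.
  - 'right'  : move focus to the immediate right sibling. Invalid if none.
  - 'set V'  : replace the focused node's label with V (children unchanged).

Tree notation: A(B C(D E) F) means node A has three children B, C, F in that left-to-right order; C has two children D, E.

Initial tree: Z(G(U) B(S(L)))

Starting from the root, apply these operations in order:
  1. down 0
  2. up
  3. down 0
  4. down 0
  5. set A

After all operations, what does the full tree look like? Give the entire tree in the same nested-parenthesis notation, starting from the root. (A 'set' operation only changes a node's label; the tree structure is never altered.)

Step 1 (down 0): focus=G path=0 depth=1 children=['U'] left=[] right=['B'] parent=Z
Step 2 (up): focus=Z path=root depth=0 children=['G', 'B'] (at root)
Step 3 (down 0): focus=G path=0 depth=1 children=['U'] left=[] right=['B'] parent=Z
Step 4 (down 0): focus=U path=0/0 depth=2 children=[] left=[] right=[] parent=G
Step 5 (set A): focus=A path=0/0 depth=2 children=[] left=[] right=[] parent=G

Answer: Z(G(A) B(S(L)))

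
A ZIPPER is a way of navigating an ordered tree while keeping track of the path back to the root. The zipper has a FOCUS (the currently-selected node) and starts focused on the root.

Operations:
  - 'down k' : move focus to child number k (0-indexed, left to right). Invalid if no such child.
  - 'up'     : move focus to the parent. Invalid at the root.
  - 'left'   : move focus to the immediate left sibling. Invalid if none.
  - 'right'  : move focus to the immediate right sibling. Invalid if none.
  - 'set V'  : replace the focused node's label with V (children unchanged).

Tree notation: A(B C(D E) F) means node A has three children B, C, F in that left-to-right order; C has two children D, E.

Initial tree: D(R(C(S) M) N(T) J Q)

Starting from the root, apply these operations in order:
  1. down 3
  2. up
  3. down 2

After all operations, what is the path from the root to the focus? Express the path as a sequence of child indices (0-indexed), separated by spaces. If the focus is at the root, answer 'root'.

Step 1 (down 3): focus=Q path=3 depth=1 children=[] left=['R', 'N', 'J'] right=[] parent=D
Step 2 (up): focus=D path=root depth=0 children=['R', 'N', 'J', 'Q'] (at root)
Step 3 (down 2): focus=J path=2 depth=1 children=[] left=['R', 'N'] right=['Q'] parent=D

Answer: 2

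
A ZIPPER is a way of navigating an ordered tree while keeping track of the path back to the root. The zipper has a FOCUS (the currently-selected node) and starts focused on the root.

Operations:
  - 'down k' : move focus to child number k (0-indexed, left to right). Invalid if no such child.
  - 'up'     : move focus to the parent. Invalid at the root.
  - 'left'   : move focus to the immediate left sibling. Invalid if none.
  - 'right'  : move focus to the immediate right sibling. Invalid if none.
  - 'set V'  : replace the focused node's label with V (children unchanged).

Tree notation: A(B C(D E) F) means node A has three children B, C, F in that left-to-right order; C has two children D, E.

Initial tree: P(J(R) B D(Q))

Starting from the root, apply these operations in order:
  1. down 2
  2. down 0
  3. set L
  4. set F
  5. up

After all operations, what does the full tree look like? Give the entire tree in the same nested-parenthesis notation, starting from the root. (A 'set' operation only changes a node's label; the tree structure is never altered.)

Answer: P(J(R) B D(F))

Derivation:
Step 1 (down 2): focus=D path=2 depth=1 children=['Q'] left=['J', 'B'] right=[] parent=P
Step 2 (down 0): focus=Q path=2/0 depth=2 children=[] left=[] right=[] parent=D
Step 3 (set L): focus=L path=2/0 depth=2 children=[] left=[] right=[] parent=D
Step 4 (set F): focus=F path=2/0 depth=2 children=[] left=[] right=[] parent=D
Step 5 (up): focus=D path=2 depth=1 children=['F'] left=['J', 'B'] right=[] parent=P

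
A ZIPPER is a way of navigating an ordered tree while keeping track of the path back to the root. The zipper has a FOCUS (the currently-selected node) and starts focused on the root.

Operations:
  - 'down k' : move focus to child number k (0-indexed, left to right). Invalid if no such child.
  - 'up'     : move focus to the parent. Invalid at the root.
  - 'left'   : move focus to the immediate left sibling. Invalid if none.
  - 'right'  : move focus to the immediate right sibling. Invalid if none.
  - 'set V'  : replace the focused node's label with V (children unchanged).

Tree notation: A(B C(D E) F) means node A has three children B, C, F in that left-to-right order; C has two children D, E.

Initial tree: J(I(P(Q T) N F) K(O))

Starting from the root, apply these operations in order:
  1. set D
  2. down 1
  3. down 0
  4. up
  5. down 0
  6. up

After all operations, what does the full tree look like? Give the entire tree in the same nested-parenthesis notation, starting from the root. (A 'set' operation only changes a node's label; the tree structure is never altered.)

Answer: D(I(P(Q T) N F) K(O))

Derivation:
Step 1 (set D): focus=D path=root depth=0 children=['I', 'K'] (at root)
Step 2 (down 1): focus=K path=1 depth=1 children=['O'] left=['I'] right=[] parent=D
Step 3 (down 0): focus=O path=1/0 depth=2 children=[] left=[] right=[] parent=K
Step 4 (up): focus=K path=1 depth=1 children=['O'] left=['I'] right=[] parent=D
Step 5 (down 0): focus=O path=1/0 depth=2 children=[] left=[] right=[] parent=K
Step 6 (up): focus=K path=1 depth=1 children=['O'] left=['I'] right=[] parent=D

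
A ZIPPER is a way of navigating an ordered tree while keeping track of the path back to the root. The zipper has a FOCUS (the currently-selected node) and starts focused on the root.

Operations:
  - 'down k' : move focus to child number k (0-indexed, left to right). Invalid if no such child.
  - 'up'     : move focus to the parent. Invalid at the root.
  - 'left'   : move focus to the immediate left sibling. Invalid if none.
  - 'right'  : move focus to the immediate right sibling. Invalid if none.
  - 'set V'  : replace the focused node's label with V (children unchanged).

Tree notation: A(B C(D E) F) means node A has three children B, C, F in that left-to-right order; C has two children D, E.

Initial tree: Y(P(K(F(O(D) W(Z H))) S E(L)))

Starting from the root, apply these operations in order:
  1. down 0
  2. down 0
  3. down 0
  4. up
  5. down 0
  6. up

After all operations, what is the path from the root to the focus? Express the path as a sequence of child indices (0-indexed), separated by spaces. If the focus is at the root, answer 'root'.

Step 1 (down 0): focus=P path=0 depth=1 children=['K', 'S', 'E'] left=[] right=[] parent=Y
Step 2 (down 0): focus=K path=0/0 depth=2 children=['F'] left=[] right=['S', 'E'] parent=P
Step 3 (down 0): focus=F path=0/0/0 depth=3 children=['O', 'W'] left=[] right=[] parent=K
Step 4 (up): focus=K path=0/0 depth=2 children=['F'] left=[] right=['S', 'E'] parent=P
Step 5 (down 0): focus=F path=0/0/0 depth=3 children=['O', 'W'] left=[] right=[] parent=K
Step 6 (up): focus=K path=0/0 depth=2 children=['F'] left=[] right=['S', 'E'] parent=P

Answer: 0 0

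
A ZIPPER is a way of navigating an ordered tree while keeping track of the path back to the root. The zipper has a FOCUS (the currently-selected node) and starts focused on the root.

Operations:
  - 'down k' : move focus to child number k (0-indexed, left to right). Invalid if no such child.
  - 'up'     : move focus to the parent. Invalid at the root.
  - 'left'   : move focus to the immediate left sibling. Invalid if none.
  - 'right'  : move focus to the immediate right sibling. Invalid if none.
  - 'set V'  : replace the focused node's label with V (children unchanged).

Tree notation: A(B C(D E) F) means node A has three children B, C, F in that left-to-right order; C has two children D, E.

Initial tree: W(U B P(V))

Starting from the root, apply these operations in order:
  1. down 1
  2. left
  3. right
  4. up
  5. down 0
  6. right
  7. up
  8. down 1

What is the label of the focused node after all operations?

Step 1 (down 1): focus=B path=1 depth=1 children=[] left=['U'] right=['P'] parent=W
Step 2 (left): focus=U path=0 depth=1 children=[] left=[] right=['B', 'P'] parent=W
Step 3 (right): focus=B path=1 depth=1 children=[] left=['U'] right=['P'] parent=W
Step 4 (up): focus=W path=root depth=0 children=['U', 'B', 'P'] (at root)
Step 5 (down 0): focus=U path=0 depth=1 children=[] left=[] right=['B', 'P'] parent=W
Step 6 (right): focus=B path=1 depth=1 children=[] left=['U'] right=['P'] parent=W
Step 7 (up): focus=W path=root depth=0 children=['U', 'B', 'P'] (at root)
Step 8 (down 1): focus=B path=1 depth=1 children=[] left=['U'] right=['P'] parent=W

Answer: B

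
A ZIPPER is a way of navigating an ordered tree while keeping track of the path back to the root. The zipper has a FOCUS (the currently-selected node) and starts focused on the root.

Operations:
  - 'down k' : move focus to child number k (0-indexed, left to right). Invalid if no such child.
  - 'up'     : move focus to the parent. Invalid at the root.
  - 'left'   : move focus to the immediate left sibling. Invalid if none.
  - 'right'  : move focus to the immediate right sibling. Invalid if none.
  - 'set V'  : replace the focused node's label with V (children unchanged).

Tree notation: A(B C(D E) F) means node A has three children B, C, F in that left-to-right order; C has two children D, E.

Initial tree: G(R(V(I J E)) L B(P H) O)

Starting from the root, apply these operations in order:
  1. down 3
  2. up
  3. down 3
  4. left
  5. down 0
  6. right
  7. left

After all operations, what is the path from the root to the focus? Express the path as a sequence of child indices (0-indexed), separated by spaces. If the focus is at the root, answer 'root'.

Step 1 (down 3): focus=O path=3 depth=1 children=[] left=['R', 'L', 'B'] right=[] parent=G
Step 2 (up): focus=G path=root depth=0 children=['R', 'L', 'B', 'O'] (at root)
Step 3 (down 3): focus=O path=3 depth=1 children=[] left=['R', 'L', 'B'] right=[] parent=G
Step 4 (left): focus=B path=2 depth=1 children=['P', 'H'] left=['R', 'L'] right=['O'] parent=G
Step 5 (down 0): focus=P path=2/0 depth=2 children=[] left=[] right=['H'] parent=B
Step 6 (right): focus=H path=2/1 depth=2 children=[] left=['P'] right=[] parent=B
Step 7 (left): focus=P path=2/0 depth=2 children=[] left=[] right=['H'] parent=B

Answer: 2 0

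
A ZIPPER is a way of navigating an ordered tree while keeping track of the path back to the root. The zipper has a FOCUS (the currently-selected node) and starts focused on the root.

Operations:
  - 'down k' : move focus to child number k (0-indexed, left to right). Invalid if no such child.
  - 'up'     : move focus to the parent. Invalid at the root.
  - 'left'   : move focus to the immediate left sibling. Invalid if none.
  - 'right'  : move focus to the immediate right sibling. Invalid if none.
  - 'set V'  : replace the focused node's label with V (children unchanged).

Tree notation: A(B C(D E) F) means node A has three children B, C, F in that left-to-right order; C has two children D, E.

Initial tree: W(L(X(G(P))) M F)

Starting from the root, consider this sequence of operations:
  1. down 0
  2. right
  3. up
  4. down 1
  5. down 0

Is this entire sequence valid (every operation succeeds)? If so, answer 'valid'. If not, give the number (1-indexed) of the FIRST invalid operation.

Step 1 (down 0): focus=L path=0 depth=1 children=['X'] left=[] right=['M', 'F'] parent=W
Step 2 (right): focus=M path=1 depth=1 children=[] left=['L'] right=['F'] parent=W
Step 3 (up): focus=W path=root depth=0 children=['L', 'M', 'F'] (at root)
Step 4 (down 1): focus=M path=1 depth=1 children=[] left=['L'] right=['F'] parent=W
Step 5 (down 0): INVALID

Answer: 5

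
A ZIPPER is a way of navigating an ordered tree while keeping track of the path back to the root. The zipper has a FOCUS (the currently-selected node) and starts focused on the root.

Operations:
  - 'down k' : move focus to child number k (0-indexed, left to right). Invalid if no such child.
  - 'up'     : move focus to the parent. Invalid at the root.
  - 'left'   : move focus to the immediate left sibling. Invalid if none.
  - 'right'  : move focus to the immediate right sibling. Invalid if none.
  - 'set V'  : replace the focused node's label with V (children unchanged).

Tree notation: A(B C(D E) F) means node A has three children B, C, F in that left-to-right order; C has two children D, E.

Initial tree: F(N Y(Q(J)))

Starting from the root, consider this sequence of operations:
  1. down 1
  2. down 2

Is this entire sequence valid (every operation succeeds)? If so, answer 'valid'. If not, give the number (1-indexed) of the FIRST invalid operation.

Step 1 (down 1): focus=Y path=1 depth=1 children=['Q'] left=['N'] right=[] parent=F
Step 2 (down 2): INVALID

Answer: 2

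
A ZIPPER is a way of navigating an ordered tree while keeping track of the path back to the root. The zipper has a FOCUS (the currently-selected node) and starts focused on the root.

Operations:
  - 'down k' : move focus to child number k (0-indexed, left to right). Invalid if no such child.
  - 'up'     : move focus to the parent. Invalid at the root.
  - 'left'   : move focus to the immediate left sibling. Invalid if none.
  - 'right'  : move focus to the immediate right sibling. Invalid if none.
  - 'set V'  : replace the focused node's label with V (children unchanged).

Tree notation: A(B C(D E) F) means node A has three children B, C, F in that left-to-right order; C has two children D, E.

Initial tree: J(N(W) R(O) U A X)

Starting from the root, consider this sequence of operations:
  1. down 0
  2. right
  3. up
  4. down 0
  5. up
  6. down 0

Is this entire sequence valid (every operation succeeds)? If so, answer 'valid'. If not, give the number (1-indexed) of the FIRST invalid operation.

Step 1 (down 0): focus=N path=0 depth=1 children=['W'] left=[] right=['R', 'U', 'A', 'X'] parent=J
Step 2 (right): focus=R path=1 depth=1 children=['O'] left=['N'] right=['U', 'A', 'X'] parent=J
Step 3 (up): focus=J path=root depth=0 children=['N', 'R', 'U', 'A', 'X'] (at root)
Step 4 (down 0): focus=N path=0 depth=1 children=['W'] left=[] right=['R', 'U', 'A', 'X'] parent=J
Step 5 (up): focus=J path=root depth=0 children=['N', 'R', 'U', 'A', 'X'] (at root)
Step 6 (down 0): focus=N path=0 depth=1 children=['W'] left=[] right=['R', 'U', 'A', 'X'] parent=J

Answer: valid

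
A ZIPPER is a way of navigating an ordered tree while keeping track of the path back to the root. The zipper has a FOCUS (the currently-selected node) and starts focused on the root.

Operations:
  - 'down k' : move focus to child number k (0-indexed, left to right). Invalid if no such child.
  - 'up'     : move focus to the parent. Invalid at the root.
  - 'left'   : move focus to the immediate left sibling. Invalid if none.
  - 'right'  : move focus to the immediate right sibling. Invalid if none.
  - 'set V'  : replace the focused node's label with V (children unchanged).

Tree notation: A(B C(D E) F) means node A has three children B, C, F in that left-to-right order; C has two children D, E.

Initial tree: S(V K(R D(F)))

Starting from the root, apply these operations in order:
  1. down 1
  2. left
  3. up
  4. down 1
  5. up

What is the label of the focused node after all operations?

Answer: S

Derivation:
Step 1 (down 1): focus=K path=1 depth=1 children=['R', 'D'] left=['V'] right=[] parent=S
Step 2 (left): focus=V path=0 depth=1 children=[] left=[] right=['K'] parent=S
Step 3 (up): focus=S path=root depth=0 children=['V', 'K'] (at root)
Step 4 (down 1): focus=K path=1 depth=1 children=['R', 'D'] left=['V'] right=[] parent=S
Step 5 (up): focus=S path=root depth=0 children=['V', 'K'] (at root)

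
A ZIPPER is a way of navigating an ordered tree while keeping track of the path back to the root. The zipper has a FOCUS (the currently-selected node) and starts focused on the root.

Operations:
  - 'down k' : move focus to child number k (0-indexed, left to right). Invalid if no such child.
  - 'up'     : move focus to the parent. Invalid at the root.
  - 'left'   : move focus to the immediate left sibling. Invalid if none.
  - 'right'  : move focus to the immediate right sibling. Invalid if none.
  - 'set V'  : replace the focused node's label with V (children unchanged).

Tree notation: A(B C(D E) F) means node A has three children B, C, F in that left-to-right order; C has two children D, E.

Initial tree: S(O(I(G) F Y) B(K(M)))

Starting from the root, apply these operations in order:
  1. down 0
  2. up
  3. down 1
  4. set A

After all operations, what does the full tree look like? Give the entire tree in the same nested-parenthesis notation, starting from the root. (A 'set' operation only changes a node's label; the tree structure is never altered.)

Answer: S(O(I(G) F Y) A(K(M)))

Derivation:
Step 1 (down 0): focus=O path=0 depth=1 children=['I', 'F', 'Y'] left=[] right=['B'] parent=S
Step 2 (up): focus=S path=root depth=0 children=['O', 'B'] (at root)
Step 3 (down 1): focus=B path=1 depth=1 children=['K'] left=['O'] right=[] parent=S
Step 4 (set A): focus=A path=1 depth=1 children=['K'] left=['O'] right=[] parent=S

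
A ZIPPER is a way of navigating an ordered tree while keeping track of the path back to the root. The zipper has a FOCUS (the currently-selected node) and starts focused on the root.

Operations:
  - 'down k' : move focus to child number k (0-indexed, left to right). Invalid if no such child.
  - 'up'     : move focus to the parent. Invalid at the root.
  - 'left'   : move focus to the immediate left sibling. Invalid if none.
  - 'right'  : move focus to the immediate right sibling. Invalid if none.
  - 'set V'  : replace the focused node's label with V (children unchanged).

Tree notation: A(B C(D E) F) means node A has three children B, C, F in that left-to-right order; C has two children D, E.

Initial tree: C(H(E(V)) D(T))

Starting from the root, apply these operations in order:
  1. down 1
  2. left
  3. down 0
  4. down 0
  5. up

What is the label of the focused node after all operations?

Step 1 (down 1): focus=D path=1 depth=1 children=['T'] left=['H'] right=[] parent=C
Step 2 (left): focus=H path=0 depth=1 children=['E'] left=[] right=['D'] parent=C
Step 3 (down 0): focus=E path=0/0 depth=2 children=['V'] left=[] right=[] parent=H
Step 4 (down 0): focus=V path=0/0/0 depth=3 children=[] left=[] right=[] parent=E
Step 5 (up): focus=E path=0/0 depth=2 children=['V'] left=[] right=[] parent=H

Answer: E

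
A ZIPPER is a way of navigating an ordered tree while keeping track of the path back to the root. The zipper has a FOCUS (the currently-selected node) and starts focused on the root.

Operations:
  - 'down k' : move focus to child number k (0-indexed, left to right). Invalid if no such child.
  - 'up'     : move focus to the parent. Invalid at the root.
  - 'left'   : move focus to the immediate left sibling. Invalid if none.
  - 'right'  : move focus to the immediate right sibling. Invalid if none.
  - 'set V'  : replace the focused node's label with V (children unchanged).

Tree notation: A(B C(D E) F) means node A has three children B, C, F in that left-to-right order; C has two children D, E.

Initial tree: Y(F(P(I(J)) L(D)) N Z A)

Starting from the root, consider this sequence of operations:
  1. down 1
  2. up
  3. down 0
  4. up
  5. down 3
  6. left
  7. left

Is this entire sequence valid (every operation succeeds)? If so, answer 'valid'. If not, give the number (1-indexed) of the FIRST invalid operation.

Answer: valid

Derivation:
Step 1 (down 1): focus=N path=1 depth=1 children=[] left=['F'] right=['Z', 'A'] parent=Y
Step 2 (up): focus=Y path=root depth=0 children=['F', 'N', 'Z', 'A'] (at root)
Step 3 (down 0): focus=F path=0 depth=1 children=['P', 'L'] left=[] right=['N', 'Z', 'A'] parent=Y
Step 4 (up): focus=Y path=root depth=0 children=['F', 'N', 'Z', 'A'] (at root)
Step 5 (down 3): focus=A path=3 depth=1 children=[] left=['F', 'N', 'Z'] right=[] parent=Y
Step 6 (left): focus=Z path=2 depth=1 children=[] left=['F', 'N'] right=['A'] parent=Y
Step 7 (left): focus=N path=1 depth=1 children=[] left=['F'] right=['Z', 'A'] parent=Y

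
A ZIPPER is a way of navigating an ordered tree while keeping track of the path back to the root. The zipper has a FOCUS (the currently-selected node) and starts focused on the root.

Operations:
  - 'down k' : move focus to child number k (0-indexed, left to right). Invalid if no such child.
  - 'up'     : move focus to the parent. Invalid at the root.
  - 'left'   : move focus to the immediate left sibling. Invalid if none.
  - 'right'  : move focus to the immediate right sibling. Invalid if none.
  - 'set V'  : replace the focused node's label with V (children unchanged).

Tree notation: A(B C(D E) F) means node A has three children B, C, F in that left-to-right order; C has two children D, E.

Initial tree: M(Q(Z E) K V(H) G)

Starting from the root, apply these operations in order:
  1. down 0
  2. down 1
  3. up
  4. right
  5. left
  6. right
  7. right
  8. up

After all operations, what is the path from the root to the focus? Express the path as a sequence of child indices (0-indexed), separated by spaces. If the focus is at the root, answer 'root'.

Step 1 (down 0): focus=Q path=0 depth=1 children=['Z', 'E'] left=[] right=['K', 'V', 'G'] parent=M
Step 2 (down 1): focus=E path=0/1 depth=2 children=[] left=['Z'] right=[] parent=Q
Step 3 (up): focus=Q path=0 depth=1 children=['Z', 'E'] left=[] right=['K', 'V', 'G'] parent=M
Step 4 (right): focus=K path=1 depth=1 children=[] left=['Q'] right=['V', 'G'] parent=M
Step 5 (left): focus=Q path=0 depth=1 children=['Z', 'E'] left=[] right=['K', 'V', 'G'] parent=M
Step 6 (right): focus=K path=1 depth=1 children=[] left=['Q'] right=['V', 'G'] parent=M
Step 7 (right): focus=V path=2 depth=1 children=['H'] left=['Q', 'K'] right=['G'] parent=M
Step 8 (up): focus=M path=root depth=0 children=['Q', 'K', 'V', 'G'] (at root)

Answer: root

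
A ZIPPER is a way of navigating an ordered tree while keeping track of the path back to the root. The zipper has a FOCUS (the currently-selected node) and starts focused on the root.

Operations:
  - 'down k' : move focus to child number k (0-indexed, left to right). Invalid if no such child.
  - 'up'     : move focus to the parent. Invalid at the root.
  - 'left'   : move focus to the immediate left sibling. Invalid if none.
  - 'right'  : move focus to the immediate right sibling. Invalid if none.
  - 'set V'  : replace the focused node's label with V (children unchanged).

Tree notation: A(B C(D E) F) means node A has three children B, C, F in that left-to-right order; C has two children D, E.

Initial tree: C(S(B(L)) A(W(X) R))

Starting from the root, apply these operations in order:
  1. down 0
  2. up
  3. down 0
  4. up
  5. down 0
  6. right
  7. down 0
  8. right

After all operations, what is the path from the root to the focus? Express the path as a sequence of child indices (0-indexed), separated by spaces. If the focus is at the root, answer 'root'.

Answer: 1 1

Derivation:
Step 1 (down 0): focus=S path=0 depth=1 children=['B'] left=[] right=['A'] parent=C
Step 2 (up): focus=C path=root depth=0 children=['S', 'A'] (at root)
Step 3 (down 0): focus=S path=0 depth=1 children=['B'] left=[] right=['A'] parent=C
Step 4 (up): focus=C path=root depth=0 children=['S', 'A'] (at root)
Step 5 (down 0): focus=S path=0 depth=1 children=['B'] left=[] right=['A'] parent=C
Step 6 (right): focus=A path=1 depth=1 children=['W', 'R'] left=['S'] right=[] parent=C
Step 7 (down 0): focus=W path=1/0 depth=2 children=['X'] left=[] right=['R'] parent=A
Step 8 (right): focus=R path=1/1 depth=2 children=[] left=['W'] right=[] parent=A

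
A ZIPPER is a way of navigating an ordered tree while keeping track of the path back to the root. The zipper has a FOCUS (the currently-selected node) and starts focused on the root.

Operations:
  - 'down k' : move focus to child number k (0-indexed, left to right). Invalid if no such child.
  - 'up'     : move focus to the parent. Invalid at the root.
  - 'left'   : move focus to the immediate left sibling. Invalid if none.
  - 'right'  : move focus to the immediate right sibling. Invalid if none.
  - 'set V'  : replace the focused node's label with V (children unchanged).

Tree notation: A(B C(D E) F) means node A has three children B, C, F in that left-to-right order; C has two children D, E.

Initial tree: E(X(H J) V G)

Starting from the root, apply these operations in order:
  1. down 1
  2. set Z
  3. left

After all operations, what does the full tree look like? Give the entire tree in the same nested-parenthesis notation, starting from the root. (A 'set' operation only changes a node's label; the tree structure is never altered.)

Step 1 (down 1): focus=V path=1 depth=1 children=[] left=['X'] right=['G'] parent=E
Step 2 (set Z): focus=Z path=1 depth=1 children=[] left=['X'] right=['G'] parent=E
Step 3 (left): focus=X path=0 depth=1 children=['H', 'J'] left=[] right=['Z', 'G'] parent=E

Answer: E(X(H J) Z G)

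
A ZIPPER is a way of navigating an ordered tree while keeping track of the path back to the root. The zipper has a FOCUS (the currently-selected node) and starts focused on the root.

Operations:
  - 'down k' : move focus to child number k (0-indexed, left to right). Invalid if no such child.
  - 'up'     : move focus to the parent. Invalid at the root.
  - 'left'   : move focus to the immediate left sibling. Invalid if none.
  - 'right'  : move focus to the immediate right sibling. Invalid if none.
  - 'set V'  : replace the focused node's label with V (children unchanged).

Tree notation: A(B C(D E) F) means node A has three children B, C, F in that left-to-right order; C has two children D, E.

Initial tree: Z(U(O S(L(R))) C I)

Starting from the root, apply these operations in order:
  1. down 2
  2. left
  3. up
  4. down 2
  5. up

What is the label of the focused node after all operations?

Answer: Z

Derivation:
Step 1 (down 2): focus=I path=2 depth=1 children=[] left=['U', 'C'] right=[] parent=Z
Step 2 (left): focus=C path=1 depth=1 children=[] left=['U'] right=['I'] parent=Z
Step 3 (up): focus=Z path=root depth=0 children=['U', 'C', 'I'] (at root)
Step 4 (down 2): focus=I path=2 depth=1 children=[] left=['U', 'C'] right=[] parent=Z
Step 5 (up): focus=Z path=root depth=0 children=['U', 'C', 'I'] (at root)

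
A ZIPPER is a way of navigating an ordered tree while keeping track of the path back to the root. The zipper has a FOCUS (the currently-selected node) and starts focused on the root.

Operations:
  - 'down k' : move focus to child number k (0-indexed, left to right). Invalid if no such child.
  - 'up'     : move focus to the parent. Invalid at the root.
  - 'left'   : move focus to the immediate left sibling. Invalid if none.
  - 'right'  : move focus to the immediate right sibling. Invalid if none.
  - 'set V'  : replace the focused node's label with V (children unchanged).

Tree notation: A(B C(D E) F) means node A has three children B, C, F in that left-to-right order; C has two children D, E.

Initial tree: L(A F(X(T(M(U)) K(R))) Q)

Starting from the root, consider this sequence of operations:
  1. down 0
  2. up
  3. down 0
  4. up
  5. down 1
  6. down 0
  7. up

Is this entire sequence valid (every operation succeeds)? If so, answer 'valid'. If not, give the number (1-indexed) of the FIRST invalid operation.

Answer: valid

Derivation:
Step 1 (down 0): focus=A path=0 depth=1 children=[] left=[] right=['F', 'Q'] parent=L
Step 2 (up): focus=L path=root depth=0 children=['A', 'F', 'Q'] (at root)
Step 3 (down 0): focus=A path=0 depth=1 children=[] left=[] right=['F', 'Q'] parent=L
Step 4 (up): focus=L path=root depth=0 children=['A', 'F', 'Q'] (at root)
Step 5 (down 1): focus=F path=1 depth=1 children=['X'] left=['A'] right=['Q'] parent=L
Step 6 (down 0): focus=X path=1/0 depth=2 children=['T', 'K'] left=[] right=[] parent=F
Step 7 (up): focus=F path=1 depth=1 children=['X'] left=['A'] right=['Q'] parent=L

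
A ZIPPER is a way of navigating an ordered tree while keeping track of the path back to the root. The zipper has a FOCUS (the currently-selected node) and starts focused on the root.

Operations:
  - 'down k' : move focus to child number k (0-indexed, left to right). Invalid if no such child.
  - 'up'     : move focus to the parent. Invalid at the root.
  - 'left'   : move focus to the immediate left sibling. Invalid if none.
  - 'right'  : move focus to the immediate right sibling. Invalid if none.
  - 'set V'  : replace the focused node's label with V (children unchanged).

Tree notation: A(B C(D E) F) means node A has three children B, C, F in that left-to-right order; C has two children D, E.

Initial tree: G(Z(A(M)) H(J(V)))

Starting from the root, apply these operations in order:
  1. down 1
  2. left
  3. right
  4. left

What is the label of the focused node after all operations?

Answer: Z

Derivation:
Step 1 (down 1): focus=H path=1 depth=1 children=['J'] left=['Z'] right=[] parent=G
Step 2 (left): focus=Z path=0 depth=1 children=['A'] left=[] right=['H'] parent=G
Step 3 (right): focus=H path=1 depth=1 children=['J'] left=['Z'] right=[] parent=G
Step 4 (left): focus=Z path=0 depth=1 children=['A'] left=[] right=['H'] parent=G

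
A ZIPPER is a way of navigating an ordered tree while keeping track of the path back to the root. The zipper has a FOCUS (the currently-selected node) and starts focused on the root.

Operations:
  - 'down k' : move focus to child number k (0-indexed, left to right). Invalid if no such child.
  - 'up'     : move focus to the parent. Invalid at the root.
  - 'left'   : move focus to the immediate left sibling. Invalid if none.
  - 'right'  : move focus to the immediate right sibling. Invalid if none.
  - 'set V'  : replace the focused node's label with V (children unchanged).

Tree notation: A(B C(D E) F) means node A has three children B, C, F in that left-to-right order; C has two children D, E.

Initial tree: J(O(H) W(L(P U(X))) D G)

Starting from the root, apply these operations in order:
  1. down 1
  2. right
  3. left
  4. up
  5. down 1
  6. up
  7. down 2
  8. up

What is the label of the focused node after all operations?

Step 1 (down 1): focus=W path=1 depth=1 children=['L'] left=['O'] right=['D', 'G'] parent=J
Step 2 (right): focus=D path=2 depth=1 children=[] left=['O', 'W'] right=['G'] parent=J
Step 3 (left): focus=W path=1 depth=1 children=['L'] left=['O'] right=['D', 'G'] parent=J
Step 4 (up): focus=J path=root depth=0 children=['O', 'W', 'D', 'G'] (at root)
Step 5 (down 1): focus=W path=1 depth=1 children=['L'] left=['O'] right=['D', 'G'] parent=J
Step 6 (up): focus=J path=root depth=0 children=['O', 'W', 'D', 'G'] (at root)
Step 7 (down 2): focus=D path=2 depth=1 children=[] left=['O', 'W'] right=['G'] parent=J
Step 8 (up): focus=J path=root depth=0 children=['O', 'W', 'D', 'G'] (at root)

Answer: J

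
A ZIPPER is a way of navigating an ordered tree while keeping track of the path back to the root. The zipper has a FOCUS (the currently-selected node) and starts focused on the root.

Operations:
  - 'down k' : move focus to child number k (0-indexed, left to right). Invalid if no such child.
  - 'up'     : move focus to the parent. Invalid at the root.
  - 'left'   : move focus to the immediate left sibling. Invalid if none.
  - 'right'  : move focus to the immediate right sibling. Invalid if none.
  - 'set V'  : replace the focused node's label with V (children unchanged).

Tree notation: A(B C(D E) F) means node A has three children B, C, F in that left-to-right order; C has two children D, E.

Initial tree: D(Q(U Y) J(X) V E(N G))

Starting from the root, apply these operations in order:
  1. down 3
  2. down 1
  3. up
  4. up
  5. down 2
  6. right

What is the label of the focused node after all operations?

Answer: E

Derivation:
Step 1 (down 3): focus=E path=3 depth=1 children=['N', 'G'] left=['Q', 'J', 'V'] right=[] parent=D
Step 2 (down 1): focus=G path=3/1 depth=2 children=[] left=['N'] right=[] parent=E
Step 3 (up): focus=E path=3 depth=1 children=['N', 'G'] left=['Q', 'J', 'V'] right=[] parent=D
Step 4 (up): focus=D path=root depth=0 children=['Q', 'J', 'V', 'E'] (at root)
Step 5 (down 2): focus=V path=2 depth=1 children=[] left=['Q', 'J'] right=['E'] parent=D
Step 6 (right): focus=E path=3 depth=1 children=['N', 'G'] left=['Q', 'J', 'V'] right=[] parent=D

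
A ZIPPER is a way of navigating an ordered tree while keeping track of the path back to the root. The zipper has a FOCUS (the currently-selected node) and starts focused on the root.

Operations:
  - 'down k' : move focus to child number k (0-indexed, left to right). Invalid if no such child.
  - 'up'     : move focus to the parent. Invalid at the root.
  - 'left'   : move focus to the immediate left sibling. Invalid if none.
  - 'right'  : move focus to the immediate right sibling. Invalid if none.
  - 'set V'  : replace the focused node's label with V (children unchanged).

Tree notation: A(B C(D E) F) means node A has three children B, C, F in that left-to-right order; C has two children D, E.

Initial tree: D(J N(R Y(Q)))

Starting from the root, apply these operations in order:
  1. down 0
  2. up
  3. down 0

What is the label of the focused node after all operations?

Step 1 (down 0): focus=J path=0 depth=1 children=[] left=[] right=['N'] parent=D
Step 2 (up): focus=D path=root depth=0 children=['J', 'N'] (at root)
Step 3 (down 0): focus=J path=0 depth=1 children=[] left=[] right=['N'] parent=D

Answer: J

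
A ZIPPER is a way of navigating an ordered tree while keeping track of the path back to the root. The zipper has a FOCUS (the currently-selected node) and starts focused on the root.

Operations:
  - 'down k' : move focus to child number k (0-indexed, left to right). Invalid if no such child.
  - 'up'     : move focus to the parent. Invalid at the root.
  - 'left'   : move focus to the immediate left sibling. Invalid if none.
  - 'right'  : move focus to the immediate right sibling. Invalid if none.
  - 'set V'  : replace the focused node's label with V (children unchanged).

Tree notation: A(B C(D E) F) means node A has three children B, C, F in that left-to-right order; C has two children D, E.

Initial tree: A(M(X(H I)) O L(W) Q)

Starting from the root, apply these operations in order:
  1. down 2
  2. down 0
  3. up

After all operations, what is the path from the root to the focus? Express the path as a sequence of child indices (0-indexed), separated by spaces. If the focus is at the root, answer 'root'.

Step 1 (down 2): focus=L path=2 depth=1 children=['W'] left=['M', 'O'] right=['Q'] parent=A
Step 2 (down 0): focus=W path=2/0 depth=2 children=[] left=[] right=[] parent=L
Step 3 (up): focus=L path=2 depth=1 children=['W'] left=['M', 'O'] right=['Q'] parent=A

Answer: 2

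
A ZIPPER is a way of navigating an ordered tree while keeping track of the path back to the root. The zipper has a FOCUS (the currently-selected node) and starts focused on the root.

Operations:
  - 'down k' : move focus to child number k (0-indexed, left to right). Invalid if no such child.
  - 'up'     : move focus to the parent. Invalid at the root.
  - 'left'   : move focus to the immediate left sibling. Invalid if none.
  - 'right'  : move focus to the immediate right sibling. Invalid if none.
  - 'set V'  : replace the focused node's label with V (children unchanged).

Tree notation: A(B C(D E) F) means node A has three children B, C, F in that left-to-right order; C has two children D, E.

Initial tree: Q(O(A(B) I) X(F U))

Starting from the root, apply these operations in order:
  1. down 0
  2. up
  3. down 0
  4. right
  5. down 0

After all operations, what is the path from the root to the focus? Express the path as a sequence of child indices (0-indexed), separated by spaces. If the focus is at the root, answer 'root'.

Answer: 1 0

Derivation:
Step 1 (down 0): focus=O path=0 depth=1 children=['A', 'I'] left=[] right=['X'] parent=Q
Step 2 (up): focus=Q path=root depth=0 children=['O', 'X'] (at root)
Step 3 (down 0): focus=O path=0 depth=1 children=['A', 'I'] left=[] right=['X'] parent=Q
Step 4 (right): focus=X path=1 depth=1 children=['F', 'U'] left=['O'] right=[] parent=Q
Step 5 (down 0): focus=F path=1/0 depth=2 children=[] left=[] right=['U'] parent=X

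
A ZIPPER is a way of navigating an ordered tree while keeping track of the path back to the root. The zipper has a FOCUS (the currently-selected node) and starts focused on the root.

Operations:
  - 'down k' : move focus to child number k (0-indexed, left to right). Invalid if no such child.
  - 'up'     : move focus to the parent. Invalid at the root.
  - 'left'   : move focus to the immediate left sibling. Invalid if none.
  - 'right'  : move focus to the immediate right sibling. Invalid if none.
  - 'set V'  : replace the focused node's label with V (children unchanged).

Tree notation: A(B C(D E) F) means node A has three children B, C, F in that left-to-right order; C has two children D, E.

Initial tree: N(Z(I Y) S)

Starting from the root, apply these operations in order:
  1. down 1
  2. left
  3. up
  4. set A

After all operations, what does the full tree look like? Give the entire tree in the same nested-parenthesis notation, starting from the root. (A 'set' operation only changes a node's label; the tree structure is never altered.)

Answer: A(Z(I Y) S)

Derivation:
Step 1 (down 1): focus=S path=1 depth=1 children=[] left=['Z'] right=[] parent=N
Step 2 (left): focus=Z path=0 depth=1 children=['I', 'Y'] left=[] right=['S'] parent=N
Step 3 (up): focus=N path=root depth=0 children=['Z', 'S'] (at root)
Step 4 (set A): focus=A path=root depth=0 children=['Z', 'S'] (at root)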